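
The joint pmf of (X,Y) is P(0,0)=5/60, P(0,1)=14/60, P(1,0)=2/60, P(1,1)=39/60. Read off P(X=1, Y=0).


Read from table: P(X=1, Y=0) = 2/60 = 1/30

1/30


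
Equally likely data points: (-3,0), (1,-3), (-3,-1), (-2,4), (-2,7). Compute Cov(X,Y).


E[X]=-9/5, E[Y]=7/5, E[XY]=-22/5
Cov(X,Y) = E[XY] - E[X]E[Y] = -22/5 + 9/5*7/5 = -47/25

-47/25


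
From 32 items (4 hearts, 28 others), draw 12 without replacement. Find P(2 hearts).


P(X=2) = C(4,2)*C(28,10) / C(32,12)
= 6*13123110 / 225792840
= 78738660/225792840 = 627/1798

627/1798


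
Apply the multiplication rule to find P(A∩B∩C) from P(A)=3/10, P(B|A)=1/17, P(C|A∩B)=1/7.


P(A∩B∩C) = P(A) * P(B|A) * P(C|A∩B)
= 3/10 * 1/17 * 1/7
= 3/170 * 1/7 = 3/1190

3/1190


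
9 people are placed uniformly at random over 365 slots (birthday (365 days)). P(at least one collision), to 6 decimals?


P(all different) = prod((365-i)/365 for i=0..8) = 0.905376
P(at least one match) = 1 - 0.905376 = 0.094624

0.094624


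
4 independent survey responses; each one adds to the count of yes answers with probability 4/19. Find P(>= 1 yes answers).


P(at least one) = 1 - P(none)
P(none) = (1 - 4/19)^4 = (15/19)^4 = 50625/130321
P(at least one) = 1 - 50625/130321 = 79696/130321

79696/130321


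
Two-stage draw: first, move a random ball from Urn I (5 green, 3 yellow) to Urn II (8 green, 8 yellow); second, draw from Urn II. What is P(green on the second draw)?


P(transfer green) = 5/8; P(transfer yellow) = 3/8
If green transferred: Urn II has 9 green of 17, so P(green|green moved) = 9/17
If yellow transferred: Urn II has 8 green of 17, so P(green|yellow moved) = 8/17
By total probability: P(green) = 5/8*9/17 + 3/8*8/17 = 69/136

69/136


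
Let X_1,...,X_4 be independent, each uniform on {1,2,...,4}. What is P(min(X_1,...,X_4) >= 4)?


P(min >= 4) = P(all X_i >= 4) = (P(X_1 >= 4))^4
= (1/4)^4 = 1/256

1/256


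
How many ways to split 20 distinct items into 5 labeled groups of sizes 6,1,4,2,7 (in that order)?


20! = 2432902008176640000
Denominator: 6!=720 * 1!=1 * 4!=24 * 2!=2 * 7!=5040
Coefficient = 2432902008176640000 / 174182400 = 13967553600

13967553600


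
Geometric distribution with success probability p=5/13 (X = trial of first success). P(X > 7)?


P(X > 7) = P(first 7 trials all fail) = (1-p)^7 = (8/13)^7 = 2097152/62748517

2097152/62748517


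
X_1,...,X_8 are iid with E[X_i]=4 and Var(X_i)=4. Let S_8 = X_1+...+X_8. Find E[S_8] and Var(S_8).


E[S_n] = n*mu = 8*4 = 32
Var(S_n) = n*sigma^2 = 8*4 = 32

E[S_8]=32, Var(S_8)=32


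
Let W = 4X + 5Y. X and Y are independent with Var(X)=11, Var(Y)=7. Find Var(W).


Independence => Cov(X,Y)=0
Var(4X + 5Y) = 4^2*Var(X) + 5^2*Var(Y)
= 16*11 + 25*7 = 351

351


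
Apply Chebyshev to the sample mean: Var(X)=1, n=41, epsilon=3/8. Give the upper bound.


Var(Xbar) = Var(X)/n = 1/41
Chebyshev: P(|Xbar-mu| >= 3/8) <= Var(Xbar)/(3/8)^2 = (1/41)/(9/64) = 64/369

64/369


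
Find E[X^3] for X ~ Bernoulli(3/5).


For Bernoulli: X in {0,1}
E[X^3] = 0^3*(1-3/5) + 1^3*3/5 = 3/5

3/5


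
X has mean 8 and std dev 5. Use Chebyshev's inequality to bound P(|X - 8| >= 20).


k = 20/5 = 4
Chebyshev: P(|X-mu| >= k*sigma) <= 1/k^2 = 1/4^2 = 1/16

1/16


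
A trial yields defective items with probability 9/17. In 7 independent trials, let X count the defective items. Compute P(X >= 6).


P(X>=6) = P(X=6) + P(X=7)
= 29760696/410338673 + 4782969/410338673
= 34543665/410338673

34543665/410338673


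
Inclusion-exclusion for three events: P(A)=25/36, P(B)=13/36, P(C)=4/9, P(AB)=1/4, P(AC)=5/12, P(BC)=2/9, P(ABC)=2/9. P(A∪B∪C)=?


P(A∪B∪C) = P(A)+P(B)+P(C) - P(AB)-P(AC)-P(BC) + P(ABC)
= 25/36+13/36+4/9 - 1/4-5/12-2/9 + 2/9
= 5/6

5/6


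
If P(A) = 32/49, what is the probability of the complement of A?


P(A') = 1 - P(A) = 1 - 32/49 = 17/49

17/49


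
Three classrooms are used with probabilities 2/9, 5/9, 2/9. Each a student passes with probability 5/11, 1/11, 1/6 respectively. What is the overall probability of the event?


P(A) = P(A|B1)P(B1) + P(A|B2)P(B2) + P(A|B3)P(B3)
= 5/11*2/9 + 1/11*5/9 + 1/6*2/9
= 10/99 + 5/99 + 1/27 = 56/297

56/297


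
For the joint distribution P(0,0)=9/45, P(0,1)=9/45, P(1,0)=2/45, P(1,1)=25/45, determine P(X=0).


P(X=0) = P(0,0)+P(0,1) = 9/45 + 9/45 = 18/45 = 2/5

2/5


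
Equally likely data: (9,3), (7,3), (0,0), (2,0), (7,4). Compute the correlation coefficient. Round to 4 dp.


Cov(X,Y) = 5.2000, Var(X) = 11.6000, Var(Y) = 2.8000
rho = Cov/(sqrt(VarX)*sqrt(VarY)) = 0.9124

0.9124


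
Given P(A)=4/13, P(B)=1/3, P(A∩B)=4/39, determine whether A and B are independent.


P(A)*P(B) = 4/13*1/3 = 4/39
P(A∩B) = 4/39, which equals P(A)P(B), so independent

Yes, A and B are independent


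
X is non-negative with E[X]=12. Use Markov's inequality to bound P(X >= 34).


Markov: P(X >= a) <= E[X]/a
P(X >= 34) <= 12/34 = 6/17

6/17


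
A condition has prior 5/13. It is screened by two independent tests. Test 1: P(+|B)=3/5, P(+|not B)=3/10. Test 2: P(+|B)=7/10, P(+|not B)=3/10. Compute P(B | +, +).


After test 1: P(+) = 3/5*5/13 + 3/10*8/13 = 27/65
P(B|+) = (3/13)/(27/65) = 5/9
After test 2 (use post1 as new prior): P(+) = 7/10*5/9 + 3/10*4/9 = 47/90
P(B|+,+) = (7/18)/(47/90) = 35/47

35/47


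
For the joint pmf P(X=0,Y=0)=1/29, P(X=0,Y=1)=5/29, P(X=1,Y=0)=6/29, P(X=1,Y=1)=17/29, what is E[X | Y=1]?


P(Y=1) = 22/29
E[X|Y=1] = (0*5 + 1*17)/22 = 17/22

17/22


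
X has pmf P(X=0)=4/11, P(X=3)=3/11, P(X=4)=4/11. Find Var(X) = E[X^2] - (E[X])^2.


E[X] = 25/11, E[X^2] = 91/11
Var(X) = E[X^2] - (E[X])^2 = 91/11 - (25/11)^2 = 376/121

376/121


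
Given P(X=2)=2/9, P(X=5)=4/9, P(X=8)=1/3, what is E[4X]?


E[4X] = sum(g(x)*P(x))
= 8*2/9 + 20*4/9 + 32*1/3
= 64/3

64/3


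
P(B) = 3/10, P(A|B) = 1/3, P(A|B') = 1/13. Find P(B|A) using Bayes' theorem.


P(A) = P(A|B)P(B) + P(A|B')P(B') = 1/3*3/10 + 1/13*7/10 = 2/13
P(B|A) = P(A|B)P(B)/P(A) = (1/10)/(2/13) = 13/20

13/20


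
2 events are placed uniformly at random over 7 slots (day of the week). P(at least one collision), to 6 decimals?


P(all different) = prod((7-i)/7 for i=0..1) = 0.857143
P(at least one match) = 1 - 0.857143 = 0.142857

0.142857


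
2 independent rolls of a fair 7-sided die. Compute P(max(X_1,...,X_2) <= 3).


P(max <= 3) = P(all X_i <= 3) = (P(X_1 <= 3))^2
= (3/7)^2 = 9/49

9/49


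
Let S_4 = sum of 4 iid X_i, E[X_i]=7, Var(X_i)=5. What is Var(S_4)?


By independence, Var(S_n) = n*Var(X_1) = 4*5 = 20

20


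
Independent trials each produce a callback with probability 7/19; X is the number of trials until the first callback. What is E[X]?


For geometric (trials until first success), E[X] = 1/p = 1/(7/19) = 19/7

19/7


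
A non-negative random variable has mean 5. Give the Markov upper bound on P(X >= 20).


Markov: P(X >= a) <= E[X]/a
P(X >= 20) <= 5/20 = 1/4

1/4


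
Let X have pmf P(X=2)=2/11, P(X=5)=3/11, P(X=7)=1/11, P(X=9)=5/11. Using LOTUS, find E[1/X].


E[1/X] = sum(g(x)*P(x))
= 1/2*2/11 + 1/5*3/11 + 1/7*1/11 + 1/9*5/11
= 724/3465

724/3465


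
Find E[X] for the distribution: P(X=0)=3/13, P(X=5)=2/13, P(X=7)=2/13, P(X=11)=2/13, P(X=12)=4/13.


E[X] = sum(x * P(x))
= 0*3/13 + 5*2/13 + 7*2/13 + 11*2/13 + 12*4/13
= 94/13

94/13


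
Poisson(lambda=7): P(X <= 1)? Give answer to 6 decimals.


P(X<=1) = e^(-7)*7^0/0! + e^(-7)*7^1/1!
≈ 0.0009118820 + 0.0063831738
= 0.0072950558
≈ 0.007295

0.007295


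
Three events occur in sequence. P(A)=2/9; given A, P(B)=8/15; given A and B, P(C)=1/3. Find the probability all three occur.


P(A∩B∩C) = P(A) * P(B|A) * P(C|A∩B)
= 2/9 * 8/15 * 1/3
= 16/135 * 1/3 = 16/405

16/405


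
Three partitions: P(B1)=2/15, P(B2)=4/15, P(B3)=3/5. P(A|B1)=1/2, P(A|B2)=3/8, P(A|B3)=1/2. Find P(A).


P(A) = P(A|B1)P(B1) + P(A|B2)P(B2) + P(A|B3)P(B3)
= 1/2*2/15 + 3/8*4/15 + 1/2*3/5
= 1/15 + 1/10 + 3/10 = 7/15

7/15


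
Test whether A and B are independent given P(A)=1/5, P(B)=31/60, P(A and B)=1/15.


P(A)*P(B) = 1/5*31/60 = 31/300
P(A∩B) = 1/15 != 31/300, so not independent

No, A and B are not independent


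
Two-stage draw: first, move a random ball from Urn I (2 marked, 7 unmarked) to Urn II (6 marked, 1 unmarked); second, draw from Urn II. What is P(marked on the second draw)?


P(transfer marked) = 2/9; P(transfer unmarked) = 7/9
If marked transferred: Urn II has 7 marked of 8, so P(marked|marked moved) = 7/8
If unmarked transferred: Urn II has 6 marked of 8, so P(marked|unmarked moved) = 3/4
By total probability: P(marked) = 2/9*7/8 + 7/9*3/4 = 7/9

7/9


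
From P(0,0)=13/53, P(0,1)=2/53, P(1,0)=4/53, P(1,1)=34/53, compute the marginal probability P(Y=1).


P(Y=1) = P(0,1)+P(1,1) = 2/53 + 34/53 = 36/53

36/53


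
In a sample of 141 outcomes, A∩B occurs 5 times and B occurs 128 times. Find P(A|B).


P(A|B) = P(A∩B)/P(B) = (5/141)/(128/141) = 5/128

5/128


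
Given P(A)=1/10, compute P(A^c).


P(A') = 1 - P(A) = 1 - 1/10 = 9/10

9/10


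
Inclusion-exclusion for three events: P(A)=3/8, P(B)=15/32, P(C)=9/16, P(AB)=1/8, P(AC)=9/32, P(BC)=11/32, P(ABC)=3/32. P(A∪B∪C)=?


P(A∪B∪C) = P(A)+P(B)+P(C) - P(AB)-P(AC)-P(BC) + P(ABC)
= 3/8+15/32+9/16 - 1/8-9/32-11/32 + 3/32
= 3/4

3/4


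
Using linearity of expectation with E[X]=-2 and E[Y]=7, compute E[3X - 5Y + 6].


E[3X - 5Y + 6] = 3*E[X] - 5*E[Y] + 6
= (3)*(-2) + (-5)*(7) + (6)
= -6 - 35 + 6 = -35

-35


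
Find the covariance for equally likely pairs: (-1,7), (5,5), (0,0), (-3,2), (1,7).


E[X]=2/5, E[Y]=21/5, E[XY]=19/5
Cov(X,Y) = E[XY] - E[X]E[Y] = 19/5 - 2/5*21/5 = 53/25

53/25


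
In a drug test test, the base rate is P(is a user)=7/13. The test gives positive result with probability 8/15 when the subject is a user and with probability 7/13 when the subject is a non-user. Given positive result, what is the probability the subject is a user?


P(A) = P(A|B)P(B) + P(A|B')P(B') = 8/15*7/13 + 7/13*6/13 = 1358/2535
P(B|A) = P(A|B)P(B)/P(A) = (56/195)/(1358/2535) = 52/97

52/97


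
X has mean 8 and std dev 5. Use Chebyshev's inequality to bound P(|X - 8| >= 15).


k = 15/5 = 3
Chebyshev: P(|X-mu| >= k*sigma) <= 1/k^2 = 1/3^2 = 1/9

1/9


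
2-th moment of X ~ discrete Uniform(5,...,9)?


E[X^2] = (1/5) * sum(x^2 for x=5..9)
= 255/5 = 51

51


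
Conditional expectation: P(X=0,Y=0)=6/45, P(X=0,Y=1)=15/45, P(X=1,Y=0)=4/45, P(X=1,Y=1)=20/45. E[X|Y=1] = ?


P(Y=1) = 35/45
E[X|Y=1] = (0*15 + 1*20)/35 = 20/35 = 4/7

4/7


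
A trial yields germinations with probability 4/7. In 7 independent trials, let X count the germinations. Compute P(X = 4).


P(X=4) = C(7,4) * p^4 * (1-p)^3
= 35 * 256/2401 * 27/343
= 34560/117649

34560/117649


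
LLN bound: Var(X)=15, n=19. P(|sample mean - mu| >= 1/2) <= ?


Var(Xbar) = Var(X)/n = 15/19
Chebyshev: P(|Xbar-mu| >= 1/2) <= Var(Xbar)/(1/2)^2 = (15/19)/(1/4) = 60/19
Bound exceeds 1, so trivial bound: 1

1


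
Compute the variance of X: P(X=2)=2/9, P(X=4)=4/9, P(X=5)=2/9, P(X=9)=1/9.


E[X] = 13/3, E[X^2] = 203/9
Var(X) = E[X^2] - (E[X])^2 = 203/9 - (13/3)^2 = 34/9

34/9


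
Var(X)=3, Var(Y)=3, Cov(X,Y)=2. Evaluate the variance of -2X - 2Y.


Var(-2X - 2Y) = (-2)^2*Var(X) + (-2)^2*Var(Y) + 2*(-2)*(-2)*Cov(X,Y)
= 4*3 + 4*3 + 8*2
= 12 + 12 + 16 = 40

40


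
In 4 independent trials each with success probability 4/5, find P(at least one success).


P(at least one) = 1 - P(none)
P(none) = (1 - 4/5)^4 = (1/5)^4 = 1/625
P(at least one) = 1 - 1/625 = 624/625

624/625


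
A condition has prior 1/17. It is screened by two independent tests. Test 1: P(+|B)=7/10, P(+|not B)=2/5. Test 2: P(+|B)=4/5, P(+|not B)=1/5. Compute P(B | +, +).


After test 1: P(+) = 7/10*1/17 + 2/5*16/17 = 71/170
P(B|+) = (7/170)/(71/170) = 7/71
After test 2 (use post1 as new prior): P(+) = 4/5*7/71 + 1/5*64/71 = 92/355
P(B|+,+) = (28/355)/(92/355) = 7/23

7/23


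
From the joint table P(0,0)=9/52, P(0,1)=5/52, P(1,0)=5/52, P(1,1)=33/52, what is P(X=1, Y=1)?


Read from table: P(X=1, Y=1) = 33/52

33/52


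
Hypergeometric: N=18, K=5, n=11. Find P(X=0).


P(X=0) = C(5,0)*C(13,11) / C(18,11)
= 1*78 / 31824
= 78/31824 = 1/408

1/408


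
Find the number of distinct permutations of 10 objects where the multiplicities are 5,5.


10! = 3628800
Denominator: 5!=120 * 5!=120
Coefficient = 3628800 / 14400 = 252

252


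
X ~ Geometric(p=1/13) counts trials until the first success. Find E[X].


For geometric (trials until first success), E[X] = 1/p = 1/(1/13) = 13

13


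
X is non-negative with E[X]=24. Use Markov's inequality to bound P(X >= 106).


Markov: P(X >= a) <= E[X]/a
P(X >= 106) <= 24/106 = 12/53

12/53


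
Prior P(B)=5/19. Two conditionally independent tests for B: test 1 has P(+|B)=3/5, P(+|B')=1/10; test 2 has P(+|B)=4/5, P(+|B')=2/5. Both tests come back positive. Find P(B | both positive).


After test 1: P(+) = 3/5*5/19 + 1/10*14/19 = 22/95
P(B|+) = (3/19)/(22/95) = 15/22
After test 2 (use post1 as new prior): P(+) = 4/5*15/22 + 2/5*7/22 = 37/55
P(B|+,+) = (6/11)/(37/55) = 30/37

30/37


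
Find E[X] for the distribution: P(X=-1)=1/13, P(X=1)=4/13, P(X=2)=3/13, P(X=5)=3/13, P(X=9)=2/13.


E[X] = sum(x * P(x))
= -1*1/13 + 1*4/13 + 2*3/13 + 5*3/13 + 9*2/13
= 42/13

42/13


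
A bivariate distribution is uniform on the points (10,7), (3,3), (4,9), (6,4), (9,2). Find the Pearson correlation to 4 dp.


Cov(X,Y) = -0.6000, Var(X) = 7.4400, Var(Y) = 6.8000
rho = Cov/(sqrt(VarX)*sqrt(VarY)) = -0.0844

-0.0844


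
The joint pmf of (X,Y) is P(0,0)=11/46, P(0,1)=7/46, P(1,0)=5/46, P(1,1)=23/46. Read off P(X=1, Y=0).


Read from table: P(X=1, Y=0) = 5/46

5/46


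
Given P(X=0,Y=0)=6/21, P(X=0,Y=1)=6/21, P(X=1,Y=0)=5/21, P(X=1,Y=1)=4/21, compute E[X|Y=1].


P(Y=1) = 10/21
E[X|Y=1] = (0*6 + 1*4)/10 = 4/10 = 2/5

2/5


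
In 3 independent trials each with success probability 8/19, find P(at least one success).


P(at least one) = 1 - P(none)
P(none) = (1 - 8/19)^3 = (11/19)^3 = 1331/6859
P(at least one) = 1 - 1331/6859 = 5528/6859

5528/6859


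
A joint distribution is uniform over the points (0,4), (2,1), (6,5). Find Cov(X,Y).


E[X]=8/3, E[Y]=10/3, E[XY]=32/3
Cov(X,Y) = E[XY] - E[X]E[Y] = 32/3 - 8/3*10/3 = 16/9

16/9


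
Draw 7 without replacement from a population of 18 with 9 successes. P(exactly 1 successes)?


P(X=1) = C(9,1)*C(9,6) / C(18,7)
= 9*84 / 31824
= 756/31824 = 21/884

21/884


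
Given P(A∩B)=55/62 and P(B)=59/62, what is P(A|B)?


P(A|B) = P(A∩B)/P(B) = (55/62)/(59/62) = 55/59

55/59


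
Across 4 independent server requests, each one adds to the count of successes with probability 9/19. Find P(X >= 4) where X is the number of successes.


P(X>=4) = P(X=4)
= 6561/130321
= 6561/130321

6561/130321


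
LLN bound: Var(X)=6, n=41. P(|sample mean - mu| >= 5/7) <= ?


Var(Xbar) = Var(X)/n = 6/41
Chebyshev: P(|Xbar-mu| >= 5/7) <= Var(Xbar)/(5/7)^2 = (6/41)/(25/49) = 294/1025

294/1025


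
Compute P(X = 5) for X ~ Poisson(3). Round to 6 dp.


P(X=5) = e^(-3) * 3^5 / 5!
≈ 0.04978706837 * 243 / 120
≈ 0.100819

0.100819


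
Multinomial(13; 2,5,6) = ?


13! = 6227020800
Denominator: 2!=2 * 5!=120 * 6!=720
Coefficient = 6227020800 / 172800 = 36036

36036


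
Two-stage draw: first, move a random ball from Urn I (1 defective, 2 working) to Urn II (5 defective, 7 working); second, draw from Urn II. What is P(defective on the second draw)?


P(transfer defective) = 1/3; P(transfer working) = 2/3
If defective transferred: Urn II has 6 defective of 13, so P(defective|defective moved) = 6/13
If working transferred: Urn II has 5 defective of 13, so P(defective|working moved) = 5/13
By total probability: P(defective) = 1/3*6/13 + 2/3*5/13 = 16/39

16/39


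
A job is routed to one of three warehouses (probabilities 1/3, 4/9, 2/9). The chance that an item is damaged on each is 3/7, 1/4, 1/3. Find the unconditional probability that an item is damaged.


P(A) = P(A|B1)P(B1) + P(A|B2)P(B2) + P(A|B3)P(B3)
= 3/7*1/3 + 1/4*4/9 + 1/3*2/9
= 1/7 + 1/9 + 2/27 = 62/189

62/189


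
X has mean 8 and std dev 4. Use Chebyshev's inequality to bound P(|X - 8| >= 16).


k = 16/4 = 4
Chebyshev: P(|X-mu| >= k*sigma) <= 1/k^2 = 1/4^2 = 1/16

1/16


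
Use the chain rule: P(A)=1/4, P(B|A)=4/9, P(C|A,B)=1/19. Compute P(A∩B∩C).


P(A∩B∩C) = P(A) * P(B|A) * P(C|A∩B)
= 1/4 * 4/9 * 1/19
= 1/9 * 1/19 = 1/171

1/171


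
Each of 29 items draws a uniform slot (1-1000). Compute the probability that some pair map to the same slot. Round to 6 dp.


P(all different) = prod((1000-i)/1000 for i=0..28) = 0.663708
P(at least one match) = 1 - 0.663708 = 0.336292

0.336292


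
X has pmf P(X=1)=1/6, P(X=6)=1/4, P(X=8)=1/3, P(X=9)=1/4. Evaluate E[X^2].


E[X^2] = sum(x^2 * P(x))
= 1*1/6 + 36*1/4 + 64*1/3 + 81*1/4
= 203/4

203/4


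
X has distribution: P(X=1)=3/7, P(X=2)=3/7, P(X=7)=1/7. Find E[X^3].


E[X^3] = sum(g(x)*P(x))
= 1*3/7 + 8*3/7 + 343*1/7
= 370/7

370/7


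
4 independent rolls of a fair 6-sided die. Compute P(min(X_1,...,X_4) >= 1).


P(min >= 1) = P(all X_i >= 1) = (P(X_1 >= 1))^4
= (6/6)^4 = 1^4 = 1

1


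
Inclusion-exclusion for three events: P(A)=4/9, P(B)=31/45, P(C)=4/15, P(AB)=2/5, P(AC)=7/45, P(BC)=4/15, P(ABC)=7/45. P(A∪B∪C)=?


P(A∪B∪C) = P(A)+P(B)+P(C) - P(AB)-P(AC)-P(BC) + P(ABC)
= 4/9+31/45+4/15 - 2/5-7/45-4/15 + 7/45
= 11/15

11/15


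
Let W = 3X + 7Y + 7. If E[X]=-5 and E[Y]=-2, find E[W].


E[3X + 7Y + 7] = 3*E[X] + 7*E[Y] + 7
= (3)*(-5) + (7)*(-2) + (7)
= -15 - 14 + 7 = -22

-22


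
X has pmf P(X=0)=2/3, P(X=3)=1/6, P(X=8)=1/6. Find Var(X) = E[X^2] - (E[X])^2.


E[X] = 11/6, E[X^2] = 73/6
Var(X) = E[X^2] - (E[X])^2 = 73/6 - (11/6)^2 = 317/36

317/36


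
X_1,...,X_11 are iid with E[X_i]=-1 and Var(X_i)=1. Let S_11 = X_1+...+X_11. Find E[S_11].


E[S_n] = n*E[X_1] = 11*-1 = -11

-11


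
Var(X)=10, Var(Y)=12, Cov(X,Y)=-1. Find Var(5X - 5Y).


Var(5X - 5Y) = 5^2*Var(X) + (-5)^2*Var(Y) + 2*5*(-5)*Cov(X,Y)
= 25*10 + 25*12 - 50*(-1)
= 250 + 300 + 50 = 600

600


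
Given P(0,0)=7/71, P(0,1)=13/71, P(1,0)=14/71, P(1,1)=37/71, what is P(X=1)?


P(X=1) = P(1,0)+P(1,1) = 14/71 + 37/71 = 51/71

51/71


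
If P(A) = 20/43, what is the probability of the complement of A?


P(A') = 1 - P(A) = 1 - 20/43 = 23/43

23/43


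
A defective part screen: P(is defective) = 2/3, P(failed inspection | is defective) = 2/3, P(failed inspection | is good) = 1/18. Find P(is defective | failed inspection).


P(A) = P(A|B)P(B) + P(A|B')P(B') = 2/3*2/3 + 1/18*1/3 = 25/54
P(B|A) = P(A|B)P(B)/P(A) = (4/9)/(25/54) = 24/25

24/25


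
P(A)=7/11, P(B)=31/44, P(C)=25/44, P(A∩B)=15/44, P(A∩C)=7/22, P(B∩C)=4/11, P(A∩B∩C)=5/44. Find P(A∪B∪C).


P(A∪B∪C) = P(A)+P(B)+P(C) - P(AB)-P(AC)-P(BC) + P(ABC)
= 7/11+31/44+25/44 - 15/44-7/22-4/11 + 5/44
= 1

1


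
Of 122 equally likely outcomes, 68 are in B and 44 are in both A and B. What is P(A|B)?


P(A|B) = P(A∩B)/P(B) = (44/122)/(68/122) = 44/68 = 11/17

11/17


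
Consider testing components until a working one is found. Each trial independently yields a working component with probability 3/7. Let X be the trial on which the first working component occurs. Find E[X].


For geometric (trials until first success), E[X] = 1/p = 1/(3/7) = 7/3

7/3


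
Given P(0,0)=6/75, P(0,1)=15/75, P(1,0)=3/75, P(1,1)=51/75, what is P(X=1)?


P(X=1) = P(1,0)+P(1,1) = 3/75 + 51/75 = 54/75 = 18/25

18/25


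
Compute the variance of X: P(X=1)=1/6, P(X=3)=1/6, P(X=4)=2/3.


E[X] = 10/3, E[X^2] = 37/3
Var(X) = E[X^2] - (E[X])^2 = 37/3 - (10/3)^2 = 11/9

11/9


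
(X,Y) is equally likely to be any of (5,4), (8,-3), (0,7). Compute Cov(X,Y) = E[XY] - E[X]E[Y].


E[X]=13/3, E[Y]=8/3, E[XY]=-4/3
Cov(X,Y) = E[XY] - E[X]E[Y] = -4/3 - 13/3*8/3 = -116/9

-116/9


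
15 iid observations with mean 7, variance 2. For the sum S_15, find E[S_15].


E[S_n] = n*E[X_1] = 15*7 = 105

105


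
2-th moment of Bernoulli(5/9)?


For Bernoulli: X in {0,1}
E[X^2] = 0^2*(1-5/9) + 1^2*5/9 = 5/9

5/9


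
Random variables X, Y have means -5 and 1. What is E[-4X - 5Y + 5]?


E[-4X - 5Y + 5] = -4*E[X] - 5*E[Y] + 5
= (-4)*(-5) + (-5)*(1) + (5)
= 20 - 5 + 5 = 20

20


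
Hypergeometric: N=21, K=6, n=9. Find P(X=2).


P(X=2) = C(6,2)*C(15,7) / C(21,9)
= 15*6435 / 293930
= 96525/293930 = 1485/4522

1485/4522


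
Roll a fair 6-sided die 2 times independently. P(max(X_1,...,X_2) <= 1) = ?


P(max <= 1) = P(all X_i <= 1) = (P(X_1 <= 1))^2
= (1/6)^2 = 1/36

1/36


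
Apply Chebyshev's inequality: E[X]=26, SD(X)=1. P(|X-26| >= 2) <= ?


k = 2/1 = 2
Chebyshev: P(|X-mu| >= k*sigma) <= 1/k^2 = 1/2^2 = 1/4

1/4


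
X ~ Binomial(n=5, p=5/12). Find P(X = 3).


P(X=3) = C(5,3) * p^3 * (1-p)^2
= 10 * 125/1728 * 49/144
= 30625/124416

30625/124416


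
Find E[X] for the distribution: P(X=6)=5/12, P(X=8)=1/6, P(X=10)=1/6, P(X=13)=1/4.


E[X] = sum(x * P(x))
= 6*5/12 + 8*1/6 + 10*1/6 + 13*1/4
= 35/4

35/4


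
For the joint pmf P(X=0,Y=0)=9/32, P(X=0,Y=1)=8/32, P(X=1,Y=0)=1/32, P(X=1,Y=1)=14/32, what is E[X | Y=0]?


P(Y=0) = 10/32
E[X|Y=0] = (0*9 + 1*1)/10 = 1/10

1/10


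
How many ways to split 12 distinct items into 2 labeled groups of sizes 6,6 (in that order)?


12! = 479001600
Denominator: 6!=720 * 6!=720
Coefficient = 479001600 / 518400 = 924

924


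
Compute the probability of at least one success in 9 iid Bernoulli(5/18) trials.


P(at least one) = 1 - P(none)
P(none) = (1 - 5/18)^9 = (13/18)^9 = 10604499373/198359290368
P(at least one) = 1 - 10604499373/198359290368 = 187754790995/198359290368

187754790995/198359290368


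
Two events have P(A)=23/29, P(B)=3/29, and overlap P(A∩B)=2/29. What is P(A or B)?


P(A∪B) = P(A) + P(B) - P(A∩B)
= 23/29 + 3/29 - 2/29 = 24/29

24/29


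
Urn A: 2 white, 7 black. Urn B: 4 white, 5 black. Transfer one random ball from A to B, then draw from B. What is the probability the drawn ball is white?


P(transfer white) = 2/9; P(transfer black) = 7/9
If white transferred: Urn II has 5 white of 10, so P(white|white moved) = 1/2
If black transferred: Urn II has 4 white of 10, so P(white|black moved) = 2/5
By total probability: P(white) = 2/9*1/2 + 7/9*2/5 = 19/45

19/45


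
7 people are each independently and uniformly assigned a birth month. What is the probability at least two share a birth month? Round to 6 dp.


P(all different) = prod((12-i)/12 for i=0..6) = 0.111400
P(at least one match) = 1 - 0.111400 = 0.888600

0.888600


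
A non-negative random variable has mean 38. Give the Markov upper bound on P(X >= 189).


Markov: P(X >= a) <= E[X]/a
P(X >= 189) <= 38/189

38/189


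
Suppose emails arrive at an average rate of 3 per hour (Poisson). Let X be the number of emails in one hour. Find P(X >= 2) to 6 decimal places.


P(X>=2) = 1 - P(X<=1) = 1 - (e^(-3)*3^0/0! + e^(-3)*3^1/1!)
≈ 1 - (0.0497870684 + 0.1493612051)
= 1 - 0.1991482735 = 0.8008517265
≈ 0.800852

0.800852


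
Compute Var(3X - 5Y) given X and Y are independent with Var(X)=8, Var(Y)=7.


Independence => Cov(X,Y)=0
Var(3X - 5Y) = 3^2*Var(X) + (-5)^2*Var(Y)
= 9*8 + 25*7 = 247

247


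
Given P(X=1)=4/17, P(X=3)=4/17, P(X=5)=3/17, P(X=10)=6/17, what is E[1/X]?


E[1/X] = sum(g(x)*P(x))
= 1*4/17 + 1/3*4/17 + 1/5*3/17 + 1/10*6/17
= 98/255

98/255


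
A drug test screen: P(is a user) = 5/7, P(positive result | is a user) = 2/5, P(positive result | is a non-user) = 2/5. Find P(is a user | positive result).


P(A) = P(A|B)P(B) + P(A|B')P(B') = 2/5*5/7 + 2/5*2/7 = 2/5
P(B|A) = P(A|B)P(B)/P(A) = (2/7)/(2/5) = 5/7

5/7


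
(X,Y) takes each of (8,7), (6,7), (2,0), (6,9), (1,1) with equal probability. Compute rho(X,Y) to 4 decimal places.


Cov(X,Y) = 8.5200, Var(X) = 7.0400, Var(Y) = 12.9600
rho = Cov/(sqrt(VarX)*sqrt(VarY)) = 0.8920

0.8920


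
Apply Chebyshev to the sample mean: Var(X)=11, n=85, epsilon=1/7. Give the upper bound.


Var(Xbar) = Var(X)/n = 11/85
Chebyshev: P(|Xbar-mu| >= 1/7) <= Var(Xbar)/(1/7)^2 = (11/85)/(1/49) = 539/85
Bound exceeds 1, so trivial bound: 1

1


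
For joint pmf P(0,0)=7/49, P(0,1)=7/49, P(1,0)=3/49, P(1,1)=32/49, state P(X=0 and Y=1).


Read from table: P(X=0, Y=1) = 7/49 = 1/7

1/7


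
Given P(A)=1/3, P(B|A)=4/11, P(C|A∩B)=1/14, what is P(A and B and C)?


P(A∩B∩C) = P(A) * P(B|A) * P(C|A∩B)
= 1/3 * 4/11 * 1/14
= 4/33 * 1/14 = 2/231

2/231


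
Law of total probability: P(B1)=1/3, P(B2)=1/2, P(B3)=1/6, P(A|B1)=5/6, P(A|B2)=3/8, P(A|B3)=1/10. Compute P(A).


P(A) = P(A|B1)P(B1) + P(A|B2)P(B2) + P(A|B3)P(B3)
= 5/6*1/3 + 3/8*1/2 + 1/10*1/6
= 5/18 + 3/16 + 1/60 = 347/720

347/720


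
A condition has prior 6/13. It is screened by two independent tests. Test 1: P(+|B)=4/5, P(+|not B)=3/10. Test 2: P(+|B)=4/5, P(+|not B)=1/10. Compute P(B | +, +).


After test 1: P(+) = 4/5*6/13 + 3/10*7/13 = 69/130
P(B|+) = (24/65)/(69/130) = 16/23
After test 2 (use post1 as new prior): P(+) = 4/5*16/23 + 1/10*7/23 = 27/46
P(B|+,+) = (64/115)/(27/46) = 128/135

128/135


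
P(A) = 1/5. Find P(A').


P(A') = 1 - P(A) = 1 - 1/5 = 4/5

4/5


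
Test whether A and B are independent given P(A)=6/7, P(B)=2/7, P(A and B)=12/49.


P(A)*P(B) = 6/7*2/7 = 12/49
P(A∩B) = 12/49, which equals P(A)P(B), so independent

Yes, A and B are independent


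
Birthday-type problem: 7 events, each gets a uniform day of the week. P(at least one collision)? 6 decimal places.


P(all different) = prod((7-i)/7 for i=0..6) = 0.006120
P(at least one match) = 1 - 0.006120 = 0.993880

0.993880


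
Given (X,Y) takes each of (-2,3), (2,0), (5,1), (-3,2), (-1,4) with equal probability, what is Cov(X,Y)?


E[X]=1/5, E[Y]=2, E[XY]=-11/5
Cov(X,Y) = E[XY] - E[X]E[Y] = -11/5 - 1/5*2 = -13/5

-13/5


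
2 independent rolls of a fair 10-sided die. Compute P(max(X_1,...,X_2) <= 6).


P(max <= 6) = P(all X_i <= 6) = (P(X_1 <= 6))^2
= (6/10)^2 = (3/5)^2 = 9/25

9/25


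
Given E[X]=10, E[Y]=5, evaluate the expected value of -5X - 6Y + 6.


E[-5X - 6Y + 6] = -5*E[X] - 6*E[Y] + 6
= (-5)*(10) + (-6)*(5) + (6)
= -50 - 30 + 6 = -74

-74


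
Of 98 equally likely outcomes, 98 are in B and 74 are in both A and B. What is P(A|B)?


P(A|B) = P(A∩B)/P(B) = (74/98)/(98/98) = 74/98 = 37/49

37/49


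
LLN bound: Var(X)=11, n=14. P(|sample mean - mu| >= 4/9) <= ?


Var(Xbar) = Var(X)/n = 11/14
Chebyshev: P(|Xbar-mu| >= 4/9) <= Var(Xbar)/(4/9)^2 = (11/14)/(16/81) = 891/224
Bound exceeds 1, so trivial bound: 1

1


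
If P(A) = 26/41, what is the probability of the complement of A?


P(A') = 1 - P(A) = 1 - 26/41 = 15/41

15/41


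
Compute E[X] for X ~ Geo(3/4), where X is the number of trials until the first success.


For geometric (trials until first success), E[X] = 1/p = 1/(3/4) = 4/3

4/3


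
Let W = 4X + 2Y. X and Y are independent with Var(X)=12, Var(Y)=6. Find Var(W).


Independence => Cov(X,Y)=0
Var(4X + 2Y) = 4^2*Var(X) + 2^2*Var(Y)
= 16*12 + 4*6 = 216

216


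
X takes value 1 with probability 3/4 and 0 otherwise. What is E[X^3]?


For Bernoulli: X in {0,1}
E[X^3] = 0^3*(1-3/4) + 1^3*3/4 = 3/4

3/4


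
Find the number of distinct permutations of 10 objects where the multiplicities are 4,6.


10! = 3628800
Denominator: 4!=24 * 6!=720
Coefficient = 3628800 / 17280 = 210

210


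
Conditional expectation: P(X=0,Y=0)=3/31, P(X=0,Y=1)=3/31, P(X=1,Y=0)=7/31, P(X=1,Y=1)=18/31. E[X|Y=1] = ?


P(Y=1) = 21/31
E[X|Y=1] = (0*3 + 1*18)/21 = 18/21 = 6/7

6/7


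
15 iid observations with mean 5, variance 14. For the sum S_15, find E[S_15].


E[S_n] = n*E[X_1] = 15*5 = 75

75


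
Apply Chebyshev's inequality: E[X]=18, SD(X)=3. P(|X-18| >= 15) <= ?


k = 15/3 = 5
Chebyshev: P(|X-mu| >= k*sigma) <= 1/k^2 = 1/5^2 = 1/25

1/25


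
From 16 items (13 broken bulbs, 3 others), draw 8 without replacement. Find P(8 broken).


P(X=8) = C(13,8)*C(3,0) / C(16,8)
= 1287*1 / 12870
= 1287/12870 = 1/10

1/10


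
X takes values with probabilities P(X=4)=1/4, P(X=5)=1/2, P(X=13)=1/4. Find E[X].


E[X] = sum(x * P(x))
= 4*1/4 + 5*1/2 + 13*1/4
= 27/4

27/4


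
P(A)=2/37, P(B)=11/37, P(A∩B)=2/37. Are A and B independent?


P(A)*P(B) = 2/37*11/37 = 22/1369
P(A∩B) = 2/37 != 22/1369, so not independent

No, A and B are not independent


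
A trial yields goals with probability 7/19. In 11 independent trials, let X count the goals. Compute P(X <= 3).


P(X<=3) = P(X=0) + P(X=1) + P(X=2) + P(X=3)
= 743008370688/116490258898219 + 4767637045248/116490258898219 + 13905608048640/116490258898219 + 24334814085120/116490258898219
= 43751067549696/116490258898219

43751067549696/116490258898219


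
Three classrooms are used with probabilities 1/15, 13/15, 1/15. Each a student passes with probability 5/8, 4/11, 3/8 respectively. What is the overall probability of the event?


P(A) = P(A|B1)P(B1) + P(A|B2)P(B2) + P(A|B3)P(B3)
= 5/8*1/15 + 4/11*13/15 + 3/8*1/15
= 1/24 + 52/165 + 1/40 = 21/55

21/55


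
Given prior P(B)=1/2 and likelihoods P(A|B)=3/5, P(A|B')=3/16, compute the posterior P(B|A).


P(A) = P(A|B)P(B) + P(A|B')P(B') = 3/5*1/2 + 3/16*1/2 = 63/160
P(B|A) = P(A|B)P(B)/P(A) = (3/10)/(63/160) = 16/21

16/21


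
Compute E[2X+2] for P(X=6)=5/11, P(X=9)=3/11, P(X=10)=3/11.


E[2X+2] = sum(g(x)*P(x))
= 14*5/11 + 20*3/11 + 22*3/11
= 196/11

196/11


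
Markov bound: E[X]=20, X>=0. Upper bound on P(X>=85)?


Markov: P(X >= a) <= E[X]/a
P(X >= 85) <= 20/85 = 4/17

4/17


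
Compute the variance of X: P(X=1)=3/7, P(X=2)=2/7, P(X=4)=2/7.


E[X] = 15/7, E[X^2] = 43/7
Var(X) = E[X^2] - (E[X])^2 = 43/7 - (15/7)^2 = 76/49

76/49


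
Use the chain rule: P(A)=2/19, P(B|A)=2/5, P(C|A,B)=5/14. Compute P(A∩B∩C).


P(A∩B∩C) = P(A) * P(B|A) * P(C|A∩B)
= 2/19 * 2/5 * 5/14
= 4/95 * 5/14 = 2/133

2/133


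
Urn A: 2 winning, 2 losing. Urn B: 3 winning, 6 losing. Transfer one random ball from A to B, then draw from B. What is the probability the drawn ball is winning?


P(transfer winning) = 2/4 = 1/2; P(transfer losing) = 1/2
If winning transferred: Urn II has 4 winning of 10, so P(winning|winning moved) = 2/5
If losing transferred: Urn II has 3 winning of 10, so P(winning|losing moved) = 3/10
By total probability: P(winning) = 1/2*2/5 + 1/2*3/10 = 7/20

7/20


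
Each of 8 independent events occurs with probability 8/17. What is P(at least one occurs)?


P(at least one) = 1 - P(none)
P(none) = (1 - 8/17)^8 = (9/17)^8 = 43046721/6975757441
P(at least one) = 1 - 43046721/6975757441 = 6932710720/6975757441

6932710720/6975757441


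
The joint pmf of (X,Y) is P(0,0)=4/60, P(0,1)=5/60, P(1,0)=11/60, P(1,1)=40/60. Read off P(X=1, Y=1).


Read from table: P(X=1, Y=1) = 40/60 = 2/3

2/3


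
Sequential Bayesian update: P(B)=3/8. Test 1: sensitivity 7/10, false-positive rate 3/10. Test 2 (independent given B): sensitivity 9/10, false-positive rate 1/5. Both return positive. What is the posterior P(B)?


After test 1: P(+) = 7/10*3/8 + 3/10*5/8 = 9/20
P(B|+) = (21/80)/(9/20) = 7/12
After test 2 (use post1 as new prior): P(+) = 9/10*7/12 + 1/5*5/12 = 73/120
P(B|+,+) = (21/40)/(73/120) = 63/73

63/73


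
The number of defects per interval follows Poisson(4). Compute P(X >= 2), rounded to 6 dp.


P(X>=2) = 1 - P(X<=1) = 1 - (e^(-4)*4^0/0! + e^(-4)*4^1/1!)
≈ 1 - (0.0183156389 + 0.0732625556)
= 1 - 0.0915781945 = 0.9084218055
≈ 0.908422

0.908422


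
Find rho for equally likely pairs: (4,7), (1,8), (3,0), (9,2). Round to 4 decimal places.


Cov(X,Y) = -4.5625, Var(X) = 8.6875, Var(Y) = 11.1875
rho = Cov/(sqrt(VarX)*sqrt(VarY)) = -0.4628

-0.4628


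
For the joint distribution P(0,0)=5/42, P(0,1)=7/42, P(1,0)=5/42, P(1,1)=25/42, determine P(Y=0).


P(Y=0) = P(0,0)+P(1,0) = 5/42 + 5/42 = 10/42 = 5/21

5/21


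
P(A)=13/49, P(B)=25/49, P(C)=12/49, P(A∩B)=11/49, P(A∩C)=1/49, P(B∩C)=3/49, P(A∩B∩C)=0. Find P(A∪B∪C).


P(A∪B∪C) = P(A)+P(B)+P(C) - P(AB)-P(AC)-P(BC) + P(ABC)
= 13/49+25/49+12/49 - 11/49-1/49-3/49 + 0
= 5/7

5/7


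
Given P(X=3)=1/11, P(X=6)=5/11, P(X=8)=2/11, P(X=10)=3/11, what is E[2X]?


E[2X] = sum(g(x)*P(x))
= 6*1/11 + 12*5/11 + 16*2/11 + 20*3/11
= 158/11

158/11


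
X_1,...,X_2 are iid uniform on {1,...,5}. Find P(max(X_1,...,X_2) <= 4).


P(max <= 4) = P(all X_i <= 4) = (P(X_1 <= 4))^2
= (4/5)^2 = 16/25

16/25


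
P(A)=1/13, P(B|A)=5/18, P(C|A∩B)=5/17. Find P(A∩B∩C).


P(A∩B∩C) = P(A) * P(B|A) * P(C|A∩B)
= 1/13 * 5/18 * 5/17
= 5/234 * 5/17 = 25/3978

25/3978


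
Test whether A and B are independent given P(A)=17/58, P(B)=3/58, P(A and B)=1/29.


P(A)*P(B) = 17/58*3/58 = 51/3364
P(A∩B) = 1/29 != 51/3364, so not independent

No, A and B are not independent


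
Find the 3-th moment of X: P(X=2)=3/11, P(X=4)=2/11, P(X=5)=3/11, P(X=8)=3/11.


E[X^3] = sum(x^3 * P(x))
= 8*3/11 + 64*2/11 + 125*3/11 + 512*3/11
= 2063/11

2063/11


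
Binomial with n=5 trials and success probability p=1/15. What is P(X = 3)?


P(X=3) = C(5,3) * p^3 * (1-p)^2
= 10 * 1/3375 * 196/225
= 392/151875

392/151875


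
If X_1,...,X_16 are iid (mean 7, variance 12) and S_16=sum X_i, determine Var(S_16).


By independence, Var(S_n) = n*Var(X_1) = 16*12 = 192

192


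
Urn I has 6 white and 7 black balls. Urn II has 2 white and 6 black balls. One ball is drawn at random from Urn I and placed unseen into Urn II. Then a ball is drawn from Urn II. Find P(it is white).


P(transfer white) = 6/13; P(transfer black) = 7/13
If white transferred: Urn II has 3 white of 9, so P(white|white moved) = 1/3
If black transferred: Urn II has 2 white of 9, so P(white|black moved) = 2/9
By total probability: P(white) = 6/13*1/3 + 7/13*2/9 = 32/117

32/117


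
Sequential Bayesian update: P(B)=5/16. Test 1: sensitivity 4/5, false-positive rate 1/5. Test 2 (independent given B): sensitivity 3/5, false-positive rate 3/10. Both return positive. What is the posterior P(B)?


After test 1: P(+) = 4/5*5/16 + 1/5*11/16 = 31/80
P(B|+) = (1/4)/(31/80) = 20/31
After test 2 (use post1 as new prior): P(+) = 3/5*20/31 + 3/10*11/31 = 153/310
P(B|+,+) = (12/31)/(153/310) = 40/51

40/51


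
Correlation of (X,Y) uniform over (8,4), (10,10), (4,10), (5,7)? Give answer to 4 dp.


Cov(X,Y) = -0.5625, Var(X) = 5.6875, Var(Y) = 6.1875
rho = Cov/(sqrt(VarX)*sqrt(VarY)) = -0.0948

-0.0948


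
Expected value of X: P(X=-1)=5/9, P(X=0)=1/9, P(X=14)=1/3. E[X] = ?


E[X] = sum(x * P(x))
= -1*5/9 + 0*1/9 + 14*1/3
= 37/9

37/9


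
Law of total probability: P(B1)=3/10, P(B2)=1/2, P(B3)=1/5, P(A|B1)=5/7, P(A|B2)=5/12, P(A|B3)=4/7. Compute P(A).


P(A) = P(A|B1)P(B1) + P(A|B2)P(B2) + P(A|B3)P(B3)
= 5/7*3/10 + 5/12*1/2 + 4/7*1/5
= 3/14 + 5/24 + 4/35 = 451/840

451/840


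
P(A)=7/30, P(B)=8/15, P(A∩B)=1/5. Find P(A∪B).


P(A∪B) = P(A) + P(B) - P(A∩B)
= 7/30 + 8/15 - 1/5 = 17/30

17/30


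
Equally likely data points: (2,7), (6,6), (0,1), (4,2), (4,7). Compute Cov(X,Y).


E[X]=16/5, E[Y]=23/5, E[XY]=86/5
Cov(X,Y) = E[XY] - E[X]E[Y] = 86/5 - 16/5*23/5 = 62/25

62/25


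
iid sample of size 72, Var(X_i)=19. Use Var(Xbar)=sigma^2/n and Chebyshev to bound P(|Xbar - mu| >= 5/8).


Var(Xbar) = Var(X)/n = 19/72
Chebyshev: P(|Xbar-mu| >= 5/8) <= Var(Xbar)/(5/8)^2 = (19/72)/(25/64) = 152/225

152/225


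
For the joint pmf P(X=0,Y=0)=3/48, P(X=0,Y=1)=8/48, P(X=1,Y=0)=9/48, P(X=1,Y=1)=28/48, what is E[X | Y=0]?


P(Y=0) = 12/48
E[X|Y=0] = (0*3 + 1*9)/12 = 9/12 = 3/4

3/4


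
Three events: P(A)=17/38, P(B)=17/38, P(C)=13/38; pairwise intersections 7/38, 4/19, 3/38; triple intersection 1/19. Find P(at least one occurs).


P(A∪B∪C) = P(A)+P(B)+P(C) - P(AB)-P(AC)-P(BC) + P(ABC)
= 17/38+17/38+13/38 - 7/38-4/19-3/38 + 1/19
= 31/38

31/38


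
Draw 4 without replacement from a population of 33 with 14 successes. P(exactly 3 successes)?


P(X=3) = C(14,3)*C(19,1) / C(33,4)
= 364*19 / 40920
= 6916/40920 = 1729/10230

1729/10230


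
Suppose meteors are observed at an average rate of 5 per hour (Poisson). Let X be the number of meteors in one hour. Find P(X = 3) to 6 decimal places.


P(X=3) = e^(-5) * 5^3 / 3!
≈ 0.006737946999 * 125 / 6
≈ 0.140374

0.140374


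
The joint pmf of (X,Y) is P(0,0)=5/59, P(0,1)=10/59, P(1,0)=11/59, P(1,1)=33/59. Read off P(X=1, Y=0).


Read from table: P(X=1, Y=0) = 11/59

11/59


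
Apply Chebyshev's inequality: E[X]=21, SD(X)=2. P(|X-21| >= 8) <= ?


k = 8/2 = 4
Chebyshev: P(|X-mu| >= k*sigma) <= 1/k^2 = 1/4^2 = 1/16

1/16


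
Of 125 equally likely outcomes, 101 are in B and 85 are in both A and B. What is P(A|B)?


P(A|B) = P(A∩B)/P(B) = (85/125)/(101/125) = 85/101

85/101


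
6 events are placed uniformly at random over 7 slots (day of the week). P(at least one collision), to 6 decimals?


P(all different) = prod((7-i)/7 for i=0..5) = 0.042839
P(at least one match) = 1 - 0.042839 = 0.957161

0.957161


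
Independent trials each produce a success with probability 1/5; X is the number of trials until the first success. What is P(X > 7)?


P(X > 7) = P(first 7 trials all fail) = (1-p)^7 = (4/5)^7 = 16384/78125

16384/78125


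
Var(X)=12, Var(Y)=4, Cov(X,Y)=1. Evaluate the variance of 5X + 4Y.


Var(5X + 4Y) = 5^2*Var(X) + 4^2*Var(Y) + 2*5*4*Cov(X,Y)
= 25*12 + 16*4 + 40*1
= 300 + 64 + 40 = 404

404


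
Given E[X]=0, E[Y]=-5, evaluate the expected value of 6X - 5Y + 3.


E[6X - 5Y + 3] = 6*E[X] - 5*E[Y] + 3
= (6)*(0) + (-5)*(-5) + (3)
= 0 + 25 + 3 = 28

28


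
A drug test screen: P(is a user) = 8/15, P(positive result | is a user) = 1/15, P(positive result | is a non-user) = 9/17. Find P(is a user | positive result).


P(A) = P(A|B)P(B) + P(A|B')P(B') = 1/15*8/15 + 9/17*7/15 = 1081/3825
P(B|A) = P(A|B)P(B)/P(A) = (8/225)/(1081/3825) = 136/1081

136/1081


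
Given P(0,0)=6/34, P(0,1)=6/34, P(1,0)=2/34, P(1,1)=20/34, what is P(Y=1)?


P(Y=1) = P(0,1)+P(1,1) = 6/34 + 20/34 = 26/34 = 13/17

13/17


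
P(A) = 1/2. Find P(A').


P(A') = 1 - P(A) = 1 - 1/2 = 1/2

1/2


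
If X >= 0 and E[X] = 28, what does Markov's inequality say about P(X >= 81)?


Markov: P(X >= a) <= E[X]/a
P(X >= 81) <= 28/81

28/81


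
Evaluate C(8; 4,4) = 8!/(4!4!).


8! = 40320
Denominator: 4!=24 * 4!=24
Coefficient = 40320 / 576 = 70

70


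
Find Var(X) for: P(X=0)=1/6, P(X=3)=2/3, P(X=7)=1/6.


E[X] = 19/6, E[X^2] = 85/6
Var(X) = E[X^2] - (E[X])^2 = 85/6 - (19/6)^2 = 149/36

149/36


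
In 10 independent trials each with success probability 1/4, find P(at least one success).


P(at least one) = 1 - P(none)
P(none) = (1 - 1/4)^10 = (3/4)^10 = 59049/1048576
P(at least one) = 1 - 59049/1048576 = 989527/1048576

989527/1048576


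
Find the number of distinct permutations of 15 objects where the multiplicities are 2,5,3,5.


15! = 1307674368000
Denominator: 2!=2 * 5!=120 * 3!=6 * 5!=120
Coefficient = 1307674368000 / 172800 = 7567560

7567560


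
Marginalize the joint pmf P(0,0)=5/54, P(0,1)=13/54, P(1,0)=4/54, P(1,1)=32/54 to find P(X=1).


P(X=1) = P(1,0)+P(1,1) = 4/54 + 32/54 = 36/54 = 2/3

2/3


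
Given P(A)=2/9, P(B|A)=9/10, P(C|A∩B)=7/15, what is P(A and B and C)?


P(A∩B∩C) = P(A) * P(B|A) * P(C|A∩B)
= 2/9 * 9/10 * 7/15
= 1/5 * 7/15 = 7/75

7/75


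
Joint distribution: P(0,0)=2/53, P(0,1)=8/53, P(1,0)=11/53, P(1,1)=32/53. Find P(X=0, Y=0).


Read from table: P(X=0, Y=0) = 2/53

2/53
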